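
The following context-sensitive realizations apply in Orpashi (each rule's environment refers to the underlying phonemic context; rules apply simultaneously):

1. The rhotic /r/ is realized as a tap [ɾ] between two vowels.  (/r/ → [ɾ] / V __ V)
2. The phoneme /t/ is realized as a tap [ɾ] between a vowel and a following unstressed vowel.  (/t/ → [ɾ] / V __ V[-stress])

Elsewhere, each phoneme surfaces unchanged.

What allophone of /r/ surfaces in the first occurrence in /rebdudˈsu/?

[r]

/r/ (word-initial) is in the target of rule 1 but the environment (between two vowels) is not met → [r].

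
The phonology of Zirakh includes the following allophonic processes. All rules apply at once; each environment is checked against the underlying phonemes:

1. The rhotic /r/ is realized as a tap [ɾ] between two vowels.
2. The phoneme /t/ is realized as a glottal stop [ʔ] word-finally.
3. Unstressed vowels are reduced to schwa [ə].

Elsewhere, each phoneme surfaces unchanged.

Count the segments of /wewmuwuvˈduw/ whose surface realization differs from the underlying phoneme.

3

Segments that undergo a rule: /e/ → [ə] (rule 3); /u/ → [ə] (rule 3); /u/ → [ə] (rule 3).
All other segments surface unchanged.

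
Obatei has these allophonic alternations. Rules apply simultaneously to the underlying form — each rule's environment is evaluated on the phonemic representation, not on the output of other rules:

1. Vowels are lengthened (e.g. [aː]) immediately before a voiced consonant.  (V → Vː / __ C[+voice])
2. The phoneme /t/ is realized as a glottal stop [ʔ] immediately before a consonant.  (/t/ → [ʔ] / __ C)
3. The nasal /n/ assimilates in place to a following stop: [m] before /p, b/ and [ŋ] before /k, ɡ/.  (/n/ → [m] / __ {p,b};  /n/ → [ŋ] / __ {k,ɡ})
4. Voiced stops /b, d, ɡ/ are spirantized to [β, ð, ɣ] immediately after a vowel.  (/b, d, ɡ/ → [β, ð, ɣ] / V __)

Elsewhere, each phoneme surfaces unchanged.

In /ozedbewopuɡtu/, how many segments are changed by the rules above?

6

Segments that undergo a rule: /o/ → [oː] (rule 1); /e/ → [eː] (rule 1); /d/ → [ð] (rule 4); /e/ → [eː] (rule 1); /u/ → [uː] (rule 1); /ɡ/ → [ɣ] (rule 4).
All other segments surface unchanged.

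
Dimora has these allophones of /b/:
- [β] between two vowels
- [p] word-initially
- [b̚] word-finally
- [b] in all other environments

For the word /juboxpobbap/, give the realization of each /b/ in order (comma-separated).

Occurrence 1 (position 3): between two vowels → [β].
Occurrence 2 (position 8): no conditioning environment matches → elsewhere allophone [b].
Occurrence 3 (position 9): no conditioning environment matches → elsewhere allophone [b].

[β], [b], [b]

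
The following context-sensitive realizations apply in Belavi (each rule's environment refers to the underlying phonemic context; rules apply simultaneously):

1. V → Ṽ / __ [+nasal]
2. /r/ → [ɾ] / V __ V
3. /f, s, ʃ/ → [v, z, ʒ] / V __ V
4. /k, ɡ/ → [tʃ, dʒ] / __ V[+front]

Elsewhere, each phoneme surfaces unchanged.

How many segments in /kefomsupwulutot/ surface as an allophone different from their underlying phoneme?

3

Segments that undergo a rule: /k/ → [tʃ] (rule 4); /f/ → [v] (rule 3); /o/ → [õ] (rule 1).
All other segments surface unchanged.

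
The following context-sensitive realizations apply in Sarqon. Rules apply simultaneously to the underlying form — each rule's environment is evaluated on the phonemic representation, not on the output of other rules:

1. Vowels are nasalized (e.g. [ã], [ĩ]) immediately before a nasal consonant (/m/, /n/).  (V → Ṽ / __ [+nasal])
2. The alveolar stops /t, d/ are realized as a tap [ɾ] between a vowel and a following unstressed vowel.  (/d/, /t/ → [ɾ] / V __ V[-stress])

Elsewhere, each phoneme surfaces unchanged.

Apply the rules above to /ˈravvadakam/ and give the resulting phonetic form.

[ˈravvaɾakãm]

/r/ (word-initial): no rule targets it → [r].
/a/ — between /r/ and /v/; rule 1 does not apply here → [a].
/v/ — not in any rule's target class → [v].
/v/ — not in any rule's target class → [v].
/a/ (between /v/ and /d/) is in the target of rule 1 but the environment (before a nasal consonant) is not met → [a].
/d/ meets the environment for rule 2 (between a vowel and a following unstressed vowel) → [ɾ].
/a/ (between /d/ and /k/): rule 1 targets it, but not before a nasal consonant → unchanged [a].
/k/ (between /a/ and /a/): no rule targets it → [k].
/a/ — between /k/ and /m/, before a nasal consonant — surfaces as [ã] (rule 1).
/m/ (word-final): no rule targets it → [m].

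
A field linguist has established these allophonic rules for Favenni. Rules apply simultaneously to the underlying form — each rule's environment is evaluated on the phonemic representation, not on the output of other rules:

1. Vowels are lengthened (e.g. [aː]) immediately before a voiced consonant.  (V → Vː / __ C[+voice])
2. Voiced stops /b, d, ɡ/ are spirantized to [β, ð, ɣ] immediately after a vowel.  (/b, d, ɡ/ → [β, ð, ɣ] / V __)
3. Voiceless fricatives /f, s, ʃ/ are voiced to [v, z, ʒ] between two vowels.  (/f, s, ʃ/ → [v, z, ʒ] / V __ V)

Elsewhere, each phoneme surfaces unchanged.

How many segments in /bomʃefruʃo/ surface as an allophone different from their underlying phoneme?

2

Segments that undergo a rule: /o/ → [oː] (rule 1); /ʃ/ → [ʒ] (rule 3).
All other segments surface unchanged.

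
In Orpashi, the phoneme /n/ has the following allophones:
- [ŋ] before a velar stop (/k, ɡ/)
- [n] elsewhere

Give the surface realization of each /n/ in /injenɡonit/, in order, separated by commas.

Occurrence 1 (position 2): no conditioning environment matches → elsewhere allophone [n].
Occurrence 2 (position 5): before a velar stop → [ŋ].
Occurrence 3 (position 8): no conditioning environment matches → elsewhere allophone [n].

[n], [ŋ], [n]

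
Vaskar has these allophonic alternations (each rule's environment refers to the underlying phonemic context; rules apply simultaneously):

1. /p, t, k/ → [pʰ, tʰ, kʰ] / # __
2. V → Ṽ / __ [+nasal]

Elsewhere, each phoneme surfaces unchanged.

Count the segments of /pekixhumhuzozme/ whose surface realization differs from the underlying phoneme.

Segments that undergo a rule: /p/ → [pʰ] (rule 1); /u/ → [ũ] (rule 2).
All other segments surface unchanged.

2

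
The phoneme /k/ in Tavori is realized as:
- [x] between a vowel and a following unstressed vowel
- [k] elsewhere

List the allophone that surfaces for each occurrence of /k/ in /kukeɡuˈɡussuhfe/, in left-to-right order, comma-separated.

[k], [x]

Occurrence 1 (position 1): no conditioning environment matches → elsewhere allophone [k].
Occurrence 2 (position 3): between a vowel and a following unstressed vowel → [x].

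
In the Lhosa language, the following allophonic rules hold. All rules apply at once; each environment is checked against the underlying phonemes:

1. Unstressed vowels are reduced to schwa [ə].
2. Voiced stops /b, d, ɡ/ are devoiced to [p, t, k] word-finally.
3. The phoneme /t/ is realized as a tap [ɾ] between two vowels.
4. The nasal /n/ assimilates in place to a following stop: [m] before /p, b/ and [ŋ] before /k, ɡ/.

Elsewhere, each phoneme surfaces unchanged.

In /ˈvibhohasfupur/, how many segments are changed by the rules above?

4

Segments that undergo a rule: /o/ → [ə] (rule 1); /a/ → [ə] (rule 1); /u/ → [ə] (rule 1); /u/ → [ə] (rule 1).
All other segments surface unchanged.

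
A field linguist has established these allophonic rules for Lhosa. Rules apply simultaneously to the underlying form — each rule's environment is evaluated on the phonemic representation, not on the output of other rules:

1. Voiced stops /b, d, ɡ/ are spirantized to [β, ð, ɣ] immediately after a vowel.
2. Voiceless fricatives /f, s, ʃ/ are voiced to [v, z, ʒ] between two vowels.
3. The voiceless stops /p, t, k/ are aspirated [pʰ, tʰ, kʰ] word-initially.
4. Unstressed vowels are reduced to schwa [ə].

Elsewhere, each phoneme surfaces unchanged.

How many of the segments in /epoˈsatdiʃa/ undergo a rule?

6

Segments that undergo a rule: /e/ → [ə] (rule 4); /o/ → [ə] (rule 4); /s/ → [z] (rule 2); /i/ → [ə] (rule 4); /ʃ/ → [ʒ] (rule 2); /a/ → [ə] (rule 4).
All other segments surface unchanged.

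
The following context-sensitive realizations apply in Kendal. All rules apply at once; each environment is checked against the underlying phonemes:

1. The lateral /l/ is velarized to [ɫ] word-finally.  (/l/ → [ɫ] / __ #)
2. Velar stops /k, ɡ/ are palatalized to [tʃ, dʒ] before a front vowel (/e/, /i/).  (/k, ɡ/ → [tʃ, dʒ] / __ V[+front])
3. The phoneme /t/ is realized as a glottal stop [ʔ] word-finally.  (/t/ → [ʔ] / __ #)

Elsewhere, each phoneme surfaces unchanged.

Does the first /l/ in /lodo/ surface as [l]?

/l/ (word-initial) is in the target of rule 1 but the environment (word-finally) is not met → [l].
The actual realization is [l], which matches [l].

Yes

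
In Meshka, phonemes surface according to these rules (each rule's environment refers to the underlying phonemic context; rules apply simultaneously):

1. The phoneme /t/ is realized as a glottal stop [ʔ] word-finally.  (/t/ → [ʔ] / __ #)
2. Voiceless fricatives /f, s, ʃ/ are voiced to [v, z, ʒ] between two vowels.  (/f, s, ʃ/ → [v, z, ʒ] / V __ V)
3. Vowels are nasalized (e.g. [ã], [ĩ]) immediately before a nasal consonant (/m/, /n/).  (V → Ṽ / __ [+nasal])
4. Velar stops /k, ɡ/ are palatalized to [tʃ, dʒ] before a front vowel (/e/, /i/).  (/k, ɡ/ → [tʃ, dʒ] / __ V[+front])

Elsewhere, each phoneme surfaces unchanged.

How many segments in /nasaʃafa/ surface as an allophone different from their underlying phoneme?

3

Segments that undergo a rule: /s/ → [z] (rule 2); /ʃ/ → [ʒ] (rule 2); /f/ → [v] (rule 2).
All other segments surface unchanged.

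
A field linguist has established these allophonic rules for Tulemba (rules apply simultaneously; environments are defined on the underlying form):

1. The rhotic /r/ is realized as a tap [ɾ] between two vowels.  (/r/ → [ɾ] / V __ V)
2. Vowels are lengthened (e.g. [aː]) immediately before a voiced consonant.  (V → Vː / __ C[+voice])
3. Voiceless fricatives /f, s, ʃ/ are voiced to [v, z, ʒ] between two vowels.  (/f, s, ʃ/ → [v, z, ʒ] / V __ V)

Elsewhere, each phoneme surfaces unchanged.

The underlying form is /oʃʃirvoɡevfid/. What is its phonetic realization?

[oʃʃiːrvoːɡeːvfiːd]

/o/ (word-initial): rule 2 targets it, but not before a voiced consonant → unchanged [o].
/ʃ/ — between /o/ and /ʃ/; rule 3 does not apply here → [ʃ].
/ʃ/ (between /ʃ/ and /i/): rule 3 targets it, but not between two vowels → unchanged [ʃ].
/i/ — between /ʃ/ and /r/, before a voiced consonant — surfaces as [iː] (rule 2).
/r/ (between /i/ and /v/) is in the target of rule 1 but the environment (between two vowels) is not met → [r].
/v/ (between /r/ and /o/) is unaffected → [v].
/o/ meets the environment for rule 2 (before a voiced consonant) → [oː].
/ɡ/ (between /o/ and /e/) is unaffected → [ɡ].
Rule 2 applies to /e/ (between /ɡ/ and /v/: before a voiced consonant) → [eː].
/v/ (between /e/ and /f/) is unaffected → [v].
/f/ (between /v/ and /i/) is in the target of rule 3 but the environment (between two vowels) is not met → [f].
/i/ (between /f/ and /d/) occurs before a voiced consonant → [iː] by rule 2.
/d/ stays [d].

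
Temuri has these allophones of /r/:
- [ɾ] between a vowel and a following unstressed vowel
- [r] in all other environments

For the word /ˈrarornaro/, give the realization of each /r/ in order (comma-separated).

[r], [ɾ], [r], [ɾ]

Occurrence 1 (position 1): no conditioning environment matches → elsewhere allophone [r].
Occurrence 2 (position 3): between a vowel and a following unstressed vowel → [ɾ].
Occurrence 3 (position 5): no conditioning environment matches → elsewhere allophone [r].
Occurrence 4 (position 8): between a vowel and a following unstressed vowel → [ɾ].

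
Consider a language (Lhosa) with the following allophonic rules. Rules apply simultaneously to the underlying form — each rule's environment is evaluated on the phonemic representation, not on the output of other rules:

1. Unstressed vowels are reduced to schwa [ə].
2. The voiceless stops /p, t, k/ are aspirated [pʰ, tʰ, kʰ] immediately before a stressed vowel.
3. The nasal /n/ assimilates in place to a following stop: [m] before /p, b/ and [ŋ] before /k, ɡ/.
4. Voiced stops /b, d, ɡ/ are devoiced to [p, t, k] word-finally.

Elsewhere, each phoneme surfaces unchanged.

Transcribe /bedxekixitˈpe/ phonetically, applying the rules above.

[bədxəkəxətˈpʰe]

/b/ (word-initial): rule 4 targets it, but not word-finally → unchanged [b].
/e/ (between /b/ and /d/): in an unstressed syllable, so rule 1 applies → [ə].
/d/ (between /e/ and /x/): rule 4 targets it, but not word-finally → unchanged [d].
/x/ (between /d/ and /e/) is unaffected → [x].
/e/ (between /x/ and /k/): in an unstressed syllable, so rule 1 applies → [ə].
/k/ (between /e/ and /i/) fails the environment for rule 2, so it stays [k].
/i/ meets the environment for rule 1 (in an unstressed syllable) → [ə].
/x/ (between /i/ and /i/) is unaffected → [x].
/i/ — between /x/ and /t/, in an unstressed syllable — surfaces as [ə] (rule 1).
/t/ (between /i/ and /p/) is in the target of rule 2 but the environment (immediately before a stressed vowel) is not met → [t].
/p/ meets the environment for rule 2 (immediately before a stressed vowel) → [pʰ].
/e/ (word-final) fails the environment for rule 1, so it stays [e].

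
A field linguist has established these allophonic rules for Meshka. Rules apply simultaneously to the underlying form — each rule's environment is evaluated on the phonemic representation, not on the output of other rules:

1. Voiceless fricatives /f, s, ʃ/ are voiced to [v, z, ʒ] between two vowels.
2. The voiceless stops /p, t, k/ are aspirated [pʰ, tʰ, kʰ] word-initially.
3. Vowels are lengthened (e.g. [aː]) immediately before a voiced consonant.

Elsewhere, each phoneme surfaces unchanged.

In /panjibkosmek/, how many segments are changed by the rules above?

3

Segments that undergo a rule: /p/ → [pʰ] (rule 2); /a/ → [aː] (rule 3); /i/ → [iː] (rule 3).
All other segments surface unchanged.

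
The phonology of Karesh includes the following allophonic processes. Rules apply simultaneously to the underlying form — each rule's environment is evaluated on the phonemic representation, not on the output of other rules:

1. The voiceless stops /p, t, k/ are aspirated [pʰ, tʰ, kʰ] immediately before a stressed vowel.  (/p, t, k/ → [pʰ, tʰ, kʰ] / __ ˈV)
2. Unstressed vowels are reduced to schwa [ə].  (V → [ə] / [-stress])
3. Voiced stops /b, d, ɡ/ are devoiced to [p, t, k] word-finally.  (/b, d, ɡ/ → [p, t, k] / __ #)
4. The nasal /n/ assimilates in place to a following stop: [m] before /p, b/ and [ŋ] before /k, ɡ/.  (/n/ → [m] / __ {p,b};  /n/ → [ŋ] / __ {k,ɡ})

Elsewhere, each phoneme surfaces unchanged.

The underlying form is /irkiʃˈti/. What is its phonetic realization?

[ərkəʃˈtʰi]

Rule 2 applies to /i/ (word-initial: in an unstressed syllable) → [ə].
/k/ (between /r/ and /i/) is in the target of rule 1 but the environment (immediately before a stressed vowel) is not met → [k].
/i/ — between /k/ and /ʃ/, in an unstressed syllable — surfaces as [ə] (rule 2).
/t/ — between /ʃ/ and /i/, immediately before a stressed vowel — surfaces as [tʰ] (rule 1).
/i/ — word-final; rule 2 does not apply here → [i].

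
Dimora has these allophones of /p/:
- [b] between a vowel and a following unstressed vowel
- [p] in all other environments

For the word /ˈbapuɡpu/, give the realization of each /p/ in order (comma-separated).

Occurrence 1 (position 3): between a vowel and a following unstressed vowel → [b].
Occurrence 2 (position 6): no conditioning environment matches → elsewhere allophone [p].

[b], [p]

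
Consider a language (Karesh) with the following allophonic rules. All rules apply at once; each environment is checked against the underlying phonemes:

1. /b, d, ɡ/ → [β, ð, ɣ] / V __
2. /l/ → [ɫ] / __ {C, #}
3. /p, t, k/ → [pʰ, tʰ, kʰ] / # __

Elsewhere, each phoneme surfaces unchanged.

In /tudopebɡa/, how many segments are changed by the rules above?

Segments that undergo a rule: /t/ → [tʰ] (rule 3); /d/ → [ð] (rule 1); /b/ → [β] (rule 1).
All other segments surface unchanged.

3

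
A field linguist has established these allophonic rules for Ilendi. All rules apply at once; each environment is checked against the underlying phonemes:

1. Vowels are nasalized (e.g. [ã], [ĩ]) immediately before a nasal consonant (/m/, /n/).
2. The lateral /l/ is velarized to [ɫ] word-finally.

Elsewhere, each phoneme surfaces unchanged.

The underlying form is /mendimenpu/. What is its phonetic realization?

[mẽndĩmẽnpu]

/m/ (word-initial) is unaffected → [m].
/e/ meets the environment for rule 1 (before a nasal consonant) → [ẽ].
/n/ — not in any rule's target class → [n].
/d/ — not in any rule's target class → [d].
/i/ (between /d/ and /m/): before a nasal consonant, so rule 1 applies → [ĩ].
/m/ (between /i/ and /e/): no rule targets it → [m].
/e/ (between /m/ and /n/) occurs before a nasal consonant → [ẽ] by rule 1.
/n/ (between /e/ and /p/) is unaffected → [n].
/p/ (between /n/ and /u/): no rule targets it → [p].
/u/ — word-final; rule 1 does not apply here → [u].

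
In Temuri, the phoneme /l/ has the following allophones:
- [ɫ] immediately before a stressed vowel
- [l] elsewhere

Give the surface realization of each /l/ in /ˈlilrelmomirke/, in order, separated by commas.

[ɫ], [l], [l]

Occurrence 1 (position 1): immediately before a stressed vowel → [ɫ].
Occurrence 2 (position 3): no conditioning environment matches → elsewhere allophone [l].
Occurrence 3 (position 6): no conditioning environment matches → elsewhere allophone [l].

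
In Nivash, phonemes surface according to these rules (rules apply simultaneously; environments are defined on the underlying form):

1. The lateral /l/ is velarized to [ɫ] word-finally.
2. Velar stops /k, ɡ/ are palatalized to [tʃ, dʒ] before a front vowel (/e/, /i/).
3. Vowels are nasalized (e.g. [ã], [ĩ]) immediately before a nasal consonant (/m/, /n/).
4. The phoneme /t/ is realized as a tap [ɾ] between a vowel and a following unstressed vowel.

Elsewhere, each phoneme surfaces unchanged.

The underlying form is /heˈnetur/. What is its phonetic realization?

[hẽˈneɾur]

/h/ — not in any rule's target class → [h].
Rule 3 applies to /e/ (between /h/ and /n/: before a nasal consonant) → [ẽ].
/n/ — not in any rule's target class → [n].
/e/ (between /n/ and /t/) fails the environment for rule 3, so it stays [e].
/t/ meets the environment for rule 4 (between a vowel and a following unstressed vowel) → [ɾ].
/u/ — between /t/ and /r/; rule 3 does not apply here → [u].
/r/ (word-final) is unaffected → [r].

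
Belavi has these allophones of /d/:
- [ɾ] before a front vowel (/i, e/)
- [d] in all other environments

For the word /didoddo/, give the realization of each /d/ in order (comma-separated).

[ɾ], [d], [d], [d]

Occurrence 1 (position 1): before a front vowel (/i, e/) → [ɾ].
Occurrence 2 (position 3): no conditioning environment matches → elsewhere allophone [d].
Occurrence 3 (position 5): no conditioning environment matches → elsewhere allophone [d].
Occurrence 4 (position 6): no conditioning environment matches → elsewhere allophone [d].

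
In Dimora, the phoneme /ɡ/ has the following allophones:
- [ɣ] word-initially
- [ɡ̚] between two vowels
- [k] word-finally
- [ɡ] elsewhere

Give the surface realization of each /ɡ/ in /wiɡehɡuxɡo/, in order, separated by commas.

Occurrence 1 (position 3): between two vowels → [ɡ̚].
Occurrence 2 (position 6): no conditioning environment matches → elsewhere allophone [ɡ].
Occurrence 3 (position 9): no conditioning environment matches → elsewhere allophone [ɡ].

[ɡ̚], [ɡ], [ɡ]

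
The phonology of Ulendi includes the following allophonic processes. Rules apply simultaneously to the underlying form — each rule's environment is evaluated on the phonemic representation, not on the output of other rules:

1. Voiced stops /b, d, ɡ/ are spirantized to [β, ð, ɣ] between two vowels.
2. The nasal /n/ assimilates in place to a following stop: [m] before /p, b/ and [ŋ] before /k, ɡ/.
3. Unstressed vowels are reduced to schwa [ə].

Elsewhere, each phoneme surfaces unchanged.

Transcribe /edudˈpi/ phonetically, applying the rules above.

/e/ — word-initial, in an unstressed syllable — surfaces as [ə] (rule 3).
/d/ — between /e/ and /u/, between two vowels — surfaces as [ð] (rule 1).
/u/ — between /d/ and /d/, in an unstressed syllable — surfaces as [ə] (rule 3).
/d/ — between /u/ and /p/; rule 1 does not apply here → [d].
/p/ (between /d/ and /i/): no rule targets it → [p].
/i/ (word-final) is in the target of rule 3 but the environment (in an unstressed syllable) is not met → [i].

[əðədˈpi]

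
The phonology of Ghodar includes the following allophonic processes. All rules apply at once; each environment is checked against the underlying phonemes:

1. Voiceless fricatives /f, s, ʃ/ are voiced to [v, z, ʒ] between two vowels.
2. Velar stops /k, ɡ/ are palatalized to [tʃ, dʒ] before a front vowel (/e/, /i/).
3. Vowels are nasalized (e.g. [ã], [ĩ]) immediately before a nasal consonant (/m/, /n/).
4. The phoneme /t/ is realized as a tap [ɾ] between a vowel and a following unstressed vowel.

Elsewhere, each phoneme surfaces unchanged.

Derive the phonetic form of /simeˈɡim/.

/s/ (word-initial): rule 1 targets it, but not between two vowels → unchanged [s].
/i/ meets the environment for rule 3 (before a nasal consonant) → [ĩ].
/m/ (between /i/ and /e/): no rule targets it → [m].
/e/ (between /m/ and /ɡ/): rule 3 targets it, but not before a nasal consonant → unchanged [e].
/ɡ/ meets the environment for rule 2 (before a front vowel) → [dʒ].
/i/ meets the environment for rule 3 (before a nasal consonant) → [ĩ].
/m/ stays [m].

[sĩmeˈdʒĩm]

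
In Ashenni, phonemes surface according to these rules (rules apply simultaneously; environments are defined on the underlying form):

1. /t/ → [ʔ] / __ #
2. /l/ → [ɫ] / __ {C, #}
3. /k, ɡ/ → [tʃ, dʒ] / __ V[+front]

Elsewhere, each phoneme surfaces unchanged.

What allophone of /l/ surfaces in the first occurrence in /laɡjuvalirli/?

[l]

/l/ — word-initial; rule 2 does not apply here → [l].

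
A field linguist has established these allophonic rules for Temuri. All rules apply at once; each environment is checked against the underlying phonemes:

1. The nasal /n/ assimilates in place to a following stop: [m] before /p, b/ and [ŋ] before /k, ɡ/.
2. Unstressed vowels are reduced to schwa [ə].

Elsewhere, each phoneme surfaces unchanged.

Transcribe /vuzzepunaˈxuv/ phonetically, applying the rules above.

/v/ — not in any rule's target class → [v].
/u/ (between /v/ and /z/): in an unstressed syllable, so rule 2 applies → [ə].
/z/ (between /u/ and /z/) is unaffected → [z].
/z/ stays [z].
/e/ meets the environment for rule 2 (in an unstressed syllable) → [ə].
/p/ (between /e/ and /u/) is unaffected → [p].
/u/ (between /p/ and /n/): in an unstressed syllable, so rule 2 applies → [ə].
/n/ (between /u/ and /a/): rule 1 targets it, but not before a labial or velar stop → unchanged [n].
Rule 2 applies to /a/ (between /n/ and /x/: in an unstressed syllable) → [ə].
/x/ stays [x].
/u/ — between /x/ and /v/; rule 2 does not apply here → [u].
/v/ stays [v].

[vəzzəpənəˈxuv]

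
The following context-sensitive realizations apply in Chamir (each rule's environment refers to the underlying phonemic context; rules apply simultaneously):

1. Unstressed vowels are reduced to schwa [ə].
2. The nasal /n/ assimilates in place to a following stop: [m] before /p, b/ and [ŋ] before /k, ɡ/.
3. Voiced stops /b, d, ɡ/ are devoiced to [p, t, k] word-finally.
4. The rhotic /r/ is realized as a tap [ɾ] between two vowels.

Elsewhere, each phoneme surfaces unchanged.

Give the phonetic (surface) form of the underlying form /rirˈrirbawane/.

/r/ — word-initial; rule 4 does not apply here → [r].
Rule 1 applies to /i/ (between /r/ and /r/: in an unstressed syllable) → [ə].
/r/ (between /i/ and /r/): rule 4 targets it, but not between two vowels → unchanged [r].
/r/ (between /r/ and /i/): rule 4 targets it, but not between two vowels → unchanged [r].
/i/ (between /r/ and /r/): rule 1 targets it, but not in an unstressed syllable → unchanged [i].
/r/ (between /i/ and /b/): rule 4 targets it, but not between two vowels → unchanged [r].
/b/ (between /r/ and /a/): rule 3 targets it, but not word-finally → unchanged [b].
Rule 1 applies to /a/ (between /b/ and /w/: in an unstressed syllable) → [ə].
/w/ stays [w].
/a/ meets the environment for rule 1 (in an unstressed syllable) → [ə].
/n/ (between /a/ and /e/) fails the environment for rule 2, so it stays [n].
/e/ (word-final): in an unstressed syllable, so rule 1 applies → [ə].

[rərˈrirbəwənə]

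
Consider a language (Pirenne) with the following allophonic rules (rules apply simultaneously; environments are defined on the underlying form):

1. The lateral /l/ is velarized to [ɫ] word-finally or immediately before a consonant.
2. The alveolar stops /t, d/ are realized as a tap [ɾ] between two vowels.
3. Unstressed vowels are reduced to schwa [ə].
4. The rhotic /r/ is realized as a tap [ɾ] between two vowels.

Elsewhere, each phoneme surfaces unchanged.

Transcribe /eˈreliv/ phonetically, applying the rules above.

[əˈɾeləv]

/e/ meets the environment for rule 3 (in an unstressed syllable) → [ə].
Rule 4 applies to /r/ (between /e/ and /e/: between two vowels) → [ɾ].
/e/ (between /r/ and /l/) is in the target of rule 3 but the environment (in an unstressed syllable) is not met → [e].
/l/ (between /e/ and /i/): rule 1 targets it, but not word-finally or immediately before a consonant → unchanged [l].
Rule 3 applies to /i/ (between /l/ and /v/: in an unstressed syllable) → [ə].
/v/ stays [v].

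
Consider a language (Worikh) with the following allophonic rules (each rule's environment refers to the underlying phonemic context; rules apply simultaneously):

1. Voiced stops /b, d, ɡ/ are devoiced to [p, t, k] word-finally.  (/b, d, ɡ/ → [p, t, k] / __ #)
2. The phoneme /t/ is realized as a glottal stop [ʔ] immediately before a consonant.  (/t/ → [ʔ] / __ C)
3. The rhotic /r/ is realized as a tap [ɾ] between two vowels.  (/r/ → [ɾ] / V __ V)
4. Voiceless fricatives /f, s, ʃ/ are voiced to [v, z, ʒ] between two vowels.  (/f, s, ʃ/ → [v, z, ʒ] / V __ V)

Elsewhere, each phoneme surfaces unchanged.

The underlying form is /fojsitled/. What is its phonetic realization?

/f/ (word-initial) fails the environment for rule 4, so it stays [f].
/o/ (between /f/ and /j/): no rule targets it → [o].
/j/ (between /o/ and /s/) is unaffected → [j].
/s/ (between /j/ and /i/) fails the environment for rule 4, so it stays [s].
/i/ (between /s/ and /t/): no rule targets it → [i].
/t/ meets the environment for rule 2 (immediately before a consonant) → [ʔ].
/l/ (between /t/ and /e/) is unaffected → [l].
/e/ (between /l/ and /d/): no rule targets it → [e].
/d/ — word-final, word-finally — surfaces as [t] (rule 1).

[fojsiʔlet]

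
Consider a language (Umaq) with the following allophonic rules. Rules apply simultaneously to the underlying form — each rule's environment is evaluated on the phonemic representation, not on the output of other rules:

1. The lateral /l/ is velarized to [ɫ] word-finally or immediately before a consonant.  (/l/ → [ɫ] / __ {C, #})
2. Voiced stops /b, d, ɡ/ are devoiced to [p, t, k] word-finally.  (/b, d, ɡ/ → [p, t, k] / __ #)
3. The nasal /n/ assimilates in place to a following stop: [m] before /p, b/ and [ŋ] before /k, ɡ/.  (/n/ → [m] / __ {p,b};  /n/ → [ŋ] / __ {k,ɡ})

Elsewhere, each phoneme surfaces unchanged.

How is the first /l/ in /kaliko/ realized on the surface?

[l]

/l/ (between /a/ and /i/) is in the target of rule 1 but the environment (word-finally or immediately before a consonant) is not met → [l].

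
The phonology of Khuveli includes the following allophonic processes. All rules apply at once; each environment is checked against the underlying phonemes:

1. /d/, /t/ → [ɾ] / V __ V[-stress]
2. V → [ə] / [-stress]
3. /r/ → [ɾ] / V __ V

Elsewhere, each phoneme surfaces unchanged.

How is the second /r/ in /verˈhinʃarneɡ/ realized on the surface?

/r/ (between /a/ and /n/) is in the target of rule 3 but the environment (between two vowels) is not met → [r].

[r]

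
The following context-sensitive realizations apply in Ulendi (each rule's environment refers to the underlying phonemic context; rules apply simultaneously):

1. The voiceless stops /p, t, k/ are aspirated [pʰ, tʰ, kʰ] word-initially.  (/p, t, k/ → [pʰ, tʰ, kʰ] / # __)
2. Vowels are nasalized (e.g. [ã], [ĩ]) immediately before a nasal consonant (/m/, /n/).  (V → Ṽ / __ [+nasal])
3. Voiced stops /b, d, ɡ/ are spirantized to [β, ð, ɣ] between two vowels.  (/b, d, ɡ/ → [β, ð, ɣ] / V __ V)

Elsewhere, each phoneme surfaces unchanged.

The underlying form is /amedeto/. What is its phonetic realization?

/a/ (word-initial): before a nasal consonant, so rule 2 applies → [ã].
/m/ (between /a/ and /e/) is unaffected → [m].
/e/ (between /m/ and /d/): rule 2 targets it, but not before a nasal consonant → unchanged [e].
/d/ — between /e/ and /e/, between two vowels — surfaces as [ð] (rule 3).
/e/ (between /d/ and /t/) is in the target of rule 2 but the environment (before a nasal consonant) is not met → [e].
/t/ (between /e/ and /o/) is in the target of rule 1 but the environment (word-initially) is not met → [t].
/o/ — word-final; rule 2 does not apply here → [o].

[ãmeðeto]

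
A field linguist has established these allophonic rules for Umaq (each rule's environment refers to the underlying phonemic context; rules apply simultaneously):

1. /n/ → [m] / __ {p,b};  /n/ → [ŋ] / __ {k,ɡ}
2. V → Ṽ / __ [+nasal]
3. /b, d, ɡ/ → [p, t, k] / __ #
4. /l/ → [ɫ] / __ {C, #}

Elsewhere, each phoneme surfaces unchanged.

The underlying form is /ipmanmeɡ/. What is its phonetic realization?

/i/ (word-initial) fails the environment for rule 2, so it stays [i].
/p/ stays [p].
/m/ — not in any rule's target class → [m].
/a/ (between /m/ and /n/) occurs before a nasal consonant → [ã] by rule 2.
/n/ (between /a/ and /m/) fails the environment for rule 1, so it stays [n].
/m/ (between /n/ and /e/) is unaffected → [m].
/e/ — between /m/ and /ɡ/; rule 2 does not apply here → [e].
/ɡ/ (word-final): word-finally, so rule 3 applies → [k].

[ipmãnmek]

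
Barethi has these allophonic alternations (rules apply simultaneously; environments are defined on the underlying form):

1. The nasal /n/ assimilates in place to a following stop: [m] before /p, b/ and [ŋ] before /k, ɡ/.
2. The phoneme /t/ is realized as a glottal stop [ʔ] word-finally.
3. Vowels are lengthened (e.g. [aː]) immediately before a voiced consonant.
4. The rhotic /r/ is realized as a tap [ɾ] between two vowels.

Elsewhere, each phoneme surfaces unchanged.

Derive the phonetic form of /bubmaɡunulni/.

[buːbmaːɡuːnuːlni]

/b/ (word-initial) is unaffected → [b].
Rule 3 applies to /u/ (between /b/ and /b/: before a voiced consonant) → [uː].
/b/ (between /u/ and /m/): no rule targets it → [b].
/m/ — not in any rule's target class → [m].
Rule 3 applies to /a/ (between /m/ and /ɡ/: before a voiced consonant) → [aː].
/ɡ/ stays [ɡ].
/u/ (between /ɡ/ and /n/) occurs before a voiced consonant → [uː] by rule 3.
/n/ (between /u/ and /u/): rule 1 targets it, but not before a labial or velar stop → unchanged [n].
/u/ — between /n/ and /l/, before a voiced consonant — surfaces as [uː] (rule 3).
/l/ stays [l].
/n/ — between /l/ and /i/; rule 1 does not apply here → [n].
/i/ (word-final) fails the environment for rule 3, so it stays [i].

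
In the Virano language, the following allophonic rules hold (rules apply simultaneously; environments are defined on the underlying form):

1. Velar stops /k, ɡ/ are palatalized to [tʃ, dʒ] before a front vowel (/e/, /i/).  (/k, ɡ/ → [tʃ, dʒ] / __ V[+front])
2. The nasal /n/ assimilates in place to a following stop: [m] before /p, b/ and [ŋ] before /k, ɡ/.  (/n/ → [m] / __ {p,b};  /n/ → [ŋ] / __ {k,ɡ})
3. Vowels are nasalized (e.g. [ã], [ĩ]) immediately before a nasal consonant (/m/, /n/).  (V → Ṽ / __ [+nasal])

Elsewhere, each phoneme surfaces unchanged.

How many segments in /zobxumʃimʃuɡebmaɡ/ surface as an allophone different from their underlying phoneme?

Segments that undergo a rule: /u/ → [ũ] (rule 3); /i/ → [ĩ] (rule 3); /ɡ/ → [dʒ] (rule 1).
All other segments surface unchanged.

3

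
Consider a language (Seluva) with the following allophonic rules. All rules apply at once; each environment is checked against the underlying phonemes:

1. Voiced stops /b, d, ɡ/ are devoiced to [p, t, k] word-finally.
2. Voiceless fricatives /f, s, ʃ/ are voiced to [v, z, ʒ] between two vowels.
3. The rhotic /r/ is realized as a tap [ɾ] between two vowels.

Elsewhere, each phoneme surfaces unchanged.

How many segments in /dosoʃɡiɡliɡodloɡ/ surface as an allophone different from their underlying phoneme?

2

Segments that undergo a rule: /s/ → [z] (rule 2); /ɡ/ → [k] (rule 1).
All other segments surface unchanged.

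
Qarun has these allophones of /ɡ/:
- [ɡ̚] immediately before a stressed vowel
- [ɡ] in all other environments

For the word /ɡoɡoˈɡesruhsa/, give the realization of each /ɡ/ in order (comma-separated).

Occurrence 1 (position 1): no conditioning environment matches → elsewhere allophone [ɡ].
Occurrence 2 (position 3): no conditioning environment matches → elsewhere allophone [ɡ].
Occurrence 3 (position 5): immediately before a stressed vowel → [ɡ̚].

[ɡ], [ɡ], [ɡ̚]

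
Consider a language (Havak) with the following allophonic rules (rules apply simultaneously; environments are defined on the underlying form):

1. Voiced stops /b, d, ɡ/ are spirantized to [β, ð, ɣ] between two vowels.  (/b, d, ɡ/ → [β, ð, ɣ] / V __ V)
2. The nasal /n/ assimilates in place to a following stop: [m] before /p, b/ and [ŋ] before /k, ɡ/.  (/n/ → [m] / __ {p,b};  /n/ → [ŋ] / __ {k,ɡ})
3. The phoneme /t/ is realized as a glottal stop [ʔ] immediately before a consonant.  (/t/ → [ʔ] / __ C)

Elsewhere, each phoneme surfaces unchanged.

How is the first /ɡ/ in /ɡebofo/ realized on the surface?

/ɡ/ (word-initial) fails the environment for rule 1, so it stays [ɡ].

[ɡ]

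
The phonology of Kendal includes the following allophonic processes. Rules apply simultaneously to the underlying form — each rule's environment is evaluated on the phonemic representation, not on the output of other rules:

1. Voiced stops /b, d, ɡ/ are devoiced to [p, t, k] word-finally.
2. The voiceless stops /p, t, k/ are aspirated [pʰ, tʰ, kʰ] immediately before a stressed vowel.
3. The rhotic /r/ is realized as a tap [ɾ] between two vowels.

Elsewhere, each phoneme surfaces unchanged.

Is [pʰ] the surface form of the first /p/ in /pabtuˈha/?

No

/p/ (word-initial) is in the target of rule 2 but the environment (immediately before a stressed vowel) is not met → [p].
The actual realization is [p], not [pʰ].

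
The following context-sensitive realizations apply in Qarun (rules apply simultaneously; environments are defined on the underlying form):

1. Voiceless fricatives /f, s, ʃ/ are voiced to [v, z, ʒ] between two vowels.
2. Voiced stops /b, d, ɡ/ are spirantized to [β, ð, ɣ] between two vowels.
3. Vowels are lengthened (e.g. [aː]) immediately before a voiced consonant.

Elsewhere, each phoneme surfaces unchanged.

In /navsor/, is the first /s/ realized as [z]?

/s/ — between /v/ and /o/; rule 1 does not apply here → [s].
The actual realization is [s], not [z].

No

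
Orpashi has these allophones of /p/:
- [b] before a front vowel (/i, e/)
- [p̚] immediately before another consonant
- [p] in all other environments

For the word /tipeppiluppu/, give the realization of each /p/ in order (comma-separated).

Occurrence 1 (position 3): before a front vowel (/i, e/) → [b].
Occurrence 2 (position 5): immediately before another consonant → [p̚].
Occurrence 3 (position 6): before a front vowel (/i, e/) → [b].
Occurrence 4 (position 10): immediately before another consonant → [p̚].
Occurrence 5 (position 11): no conditioning environment matches → elsewhere allophone [p].

[b], [p̚], [b], [p̚], [p]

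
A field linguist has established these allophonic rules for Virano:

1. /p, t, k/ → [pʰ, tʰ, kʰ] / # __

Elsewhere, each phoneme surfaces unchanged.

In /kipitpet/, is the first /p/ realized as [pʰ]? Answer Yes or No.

/p/ — between /i/ and /i/; rule 1 does not apply here → [p].
The actual realization is [p], not [pʰ].

No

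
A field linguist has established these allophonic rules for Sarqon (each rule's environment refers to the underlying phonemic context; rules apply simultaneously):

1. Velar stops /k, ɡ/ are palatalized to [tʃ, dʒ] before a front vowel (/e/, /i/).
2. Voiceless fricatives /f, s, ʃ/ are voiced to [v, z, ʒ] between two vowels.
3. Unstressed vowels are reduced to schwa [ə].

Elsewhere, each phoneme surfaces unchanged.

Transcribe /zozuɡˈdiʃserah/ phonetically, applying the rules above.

/o/ — between /z/ and /z/, in an unstressed syllable — surfaces as [ə] (rule 3).
/u/ meets the environment for rule 3 (in an unstressed syllable) → [ə].
/ɡ/ — between /u/ and /d/; rule 1 does not apply here → [ɡ].
/i/ (between /d/ and /ʃ/): rule 3 targets it, but not in an unstressed syllable → unchanged [i].
/ʃ/ (between /i/ and /s/) is in the target of rule 2 but the environment (between two vowels) is not met → [ʃ].
/s/ (between /ʃ/ and /e/) is in the target of rule 2 but the environment (between two vowels) is not met → [s].
/e/ (between /s/ and /r/) occurs in an unstressed syllable → [ə] by rule 3.
Rule 3 applies to /a/ (between /r/ and /h/: in an unstressed syllable) → [ə].

[zəzəɡˈdiʃsərəh]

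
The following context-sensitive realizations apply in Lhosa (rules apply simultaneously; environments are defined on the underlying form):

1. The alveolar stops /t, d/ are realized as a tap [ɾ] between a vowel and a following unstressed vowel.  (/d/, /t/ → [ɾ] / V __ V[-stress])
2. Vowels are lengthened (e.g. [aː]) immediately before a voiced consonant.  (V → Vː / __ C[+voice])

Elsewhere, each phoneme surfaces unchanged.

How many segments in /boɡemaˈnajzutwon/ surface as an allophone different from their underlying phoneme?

Segments that undergo a rule: /o/ → [oː] (rule 2); /e/ → [eː] (rule 2); /a/ → [aː] (rule 2); /a/ → [aː] (rule 2); /o/ → [oː] (rule 2).
All other segments surface unchanged.

5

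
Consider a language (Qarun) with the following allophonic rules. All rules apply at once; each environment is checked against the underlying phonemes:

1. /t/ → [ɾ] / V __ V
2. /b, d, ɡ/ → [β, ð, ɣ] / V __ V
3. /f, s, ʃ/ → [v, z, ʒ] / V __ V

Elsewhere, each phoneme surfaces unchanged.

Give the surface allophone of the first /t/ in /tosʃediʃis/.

[t]

/t/ — word-initial; rule 1 does not apply here → [t].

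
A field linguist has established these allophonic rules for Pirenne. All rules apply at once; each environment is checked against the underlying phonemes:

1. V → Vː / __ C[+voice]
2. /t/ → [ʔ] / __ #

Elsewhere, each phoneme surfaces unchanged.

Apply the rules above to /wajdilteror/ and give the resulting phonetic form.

[waːjdiːlteːroːr]

/a/ (between /w/ and /j/): before a voiced consonant, so rule 1 applies → [aː].
/i/ — between /d/ and /l/, before a voiced consonant — surfaces as [iː] (rule 1).
/t/ (between /l/ and /e/): rule 2 targets it, but not word-finally → unchanged [t].
/e/ — between /t/ and /r/, before a voiced consonant — surfaces as [eː] (rule 1).
/o/ (between /r/ and /r/) occurs before a voiced consonant → [oː] by rule 1.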